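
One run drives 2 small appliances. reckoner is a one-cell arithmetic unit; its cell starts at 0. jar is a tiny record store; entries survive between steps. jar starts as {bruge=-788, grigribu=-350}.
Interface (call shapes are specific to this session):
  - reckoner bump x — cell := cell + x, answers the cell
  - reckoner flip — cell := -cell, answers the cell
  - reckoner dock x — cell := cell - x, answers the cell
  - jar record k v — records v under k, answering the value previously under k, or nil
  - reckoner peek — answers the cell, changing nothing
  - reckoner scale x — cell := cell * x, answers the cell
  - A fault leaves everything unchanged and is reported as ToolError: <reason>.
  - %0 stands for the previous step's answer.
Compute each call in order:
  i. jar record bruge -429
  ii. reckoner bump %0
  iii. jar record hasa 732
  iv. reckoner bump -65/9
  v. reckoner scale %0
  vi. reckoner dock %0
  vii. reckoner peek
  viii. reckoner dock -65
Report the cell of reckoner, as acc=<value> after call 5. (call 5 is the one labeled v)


Answer: acc=51222649/81

Derivation:
·→ jar record(bruge, -429)
·← -788
·→ reckoner bump(%0)
·← -788
·→ jar record(hasa, 732)
·← nil
·→ reckoner bump(-65/9)
·← -7157/9
·→ reckoner scale(%0)
·← 51222649/81
·→ reckoner dock(%0)
·← 0
·→ reckoner peek()
·← 0
·→ reckoner dock(-65)
·← 65


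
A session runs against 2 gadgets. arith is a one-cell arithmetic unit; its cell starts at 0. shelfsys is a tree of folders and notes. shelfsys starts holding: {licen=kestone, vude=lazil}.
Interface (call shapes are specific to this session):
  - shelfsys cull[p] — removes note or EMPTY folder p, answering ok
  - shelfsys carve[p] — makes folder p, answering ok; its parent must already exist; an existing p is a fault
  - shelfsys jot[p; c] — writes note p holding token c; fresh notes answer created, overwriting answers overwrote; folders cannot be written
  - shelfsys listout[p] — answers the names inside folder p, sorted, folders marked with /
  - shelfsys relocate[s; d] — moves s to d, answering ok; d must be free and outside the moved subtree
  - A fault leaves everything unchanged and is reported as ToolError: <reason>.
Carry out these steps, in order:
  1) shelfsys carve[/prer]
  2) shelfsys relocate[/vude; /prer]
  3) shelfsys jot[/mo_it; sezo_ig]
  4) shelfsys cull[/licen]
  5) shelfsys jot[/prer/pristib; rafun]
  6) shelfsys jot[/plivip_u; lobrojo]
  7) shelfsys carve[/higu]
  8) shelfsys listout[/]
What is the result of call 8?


Answer: [higu/, mo_it, plivip_u, prer/, vude]

Derivation:
% 1. shelfsys carve(p: /prer) => ok
% 2. shelfsys relocate(s: /vude, d: /prer) => ToolError: exists
% 3. shelfsys jot(p: /mo_it, c: sezo_ig) => created
% 4. shelfsys cull(p: /licen) => ok
% 5. shelfsys jot(p: /prer/pristib, c: rafun) => created
% 6. shelfsys jot(p: /plivip_u, c: lobrojo) => created
% 7. shelfsys carve(p: /higu) => ok
% 8. shelfsys listout(p: /) => [higu/, mo_it, plivip_u, prer/, vude]


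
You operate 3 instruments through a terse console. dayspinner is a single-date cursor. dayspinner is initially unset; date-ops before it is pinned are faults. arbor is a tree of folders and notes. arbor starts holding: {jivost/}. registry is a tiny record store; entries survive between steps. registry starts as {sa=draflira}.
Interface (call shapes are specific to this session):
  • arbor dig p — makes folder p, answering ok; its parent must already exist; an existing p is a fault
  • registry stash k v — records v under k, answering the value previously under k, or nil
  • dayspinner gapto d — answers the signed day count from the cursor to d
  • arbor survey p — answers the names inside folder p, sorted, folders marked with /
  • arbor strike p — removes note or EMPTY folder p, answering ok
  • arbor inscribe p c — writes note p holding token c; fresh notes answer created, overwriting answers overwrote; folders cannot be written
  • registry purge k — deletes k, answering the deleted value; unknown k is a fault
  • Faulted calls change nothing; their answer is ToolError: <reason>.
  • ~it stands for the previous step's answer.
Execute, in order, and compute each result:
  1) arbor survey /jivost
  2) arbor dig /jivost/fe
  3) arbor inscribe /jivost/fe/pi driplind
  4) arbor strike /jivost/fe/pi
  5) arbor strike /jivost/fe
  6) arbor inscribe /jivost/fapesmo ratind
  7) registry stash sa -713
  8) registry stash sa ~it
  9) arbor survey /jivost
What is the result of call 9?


Answer: [fapesmo]

Derivation:
> arbor survey p→/jivost
= []
> arbor dig p→/jivost/fe
= ok
> arbor inscribe p→/jivost/fe/pi c→driplind
= created
> arbor strike p→/jivost/fe/pi
= ok
> arbor strike p→/jivost/fe
= ok
> arbor inscribe p→/jivost/fapesmo c→ratind
= created
> registry stash k→sa v→-713
= draflira
> registry stash k→sa v→~it
= -713
> arbor survey p→/jivost
= [fapesmo]


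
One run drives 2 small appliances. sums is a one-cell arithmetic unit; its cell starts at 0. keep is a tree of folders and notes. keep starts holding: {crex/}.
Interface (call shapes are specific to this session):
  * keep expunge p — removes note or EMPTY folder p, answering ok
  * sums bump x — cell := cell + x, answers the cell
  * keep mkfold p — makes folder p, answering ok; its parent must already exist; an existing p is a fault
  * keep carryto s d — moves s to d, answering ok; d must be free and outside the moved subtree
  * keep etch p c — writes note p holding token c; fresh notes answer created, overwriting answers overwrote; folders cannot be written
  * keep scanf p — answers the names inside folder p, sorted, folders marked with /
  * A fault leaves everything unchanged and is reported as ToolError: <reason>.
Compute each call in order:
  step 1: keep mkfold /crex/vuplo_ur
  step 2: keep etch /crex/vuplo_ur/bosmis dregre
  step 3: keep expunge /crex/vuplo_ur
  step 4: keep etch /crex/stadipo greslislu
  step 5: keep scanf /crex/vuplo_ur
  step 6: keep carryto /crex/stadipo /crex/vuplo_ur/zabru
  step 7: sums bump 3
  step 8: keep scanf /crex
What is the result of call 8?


==> keep mkfold(p=/crex/vuplo_ur)
<== ok
==> keep etch(p=/crex/vuplo_ur/bosmis, c=dregre)
<== created
==> keep expunge(p=/crex/vuplo_ur)
<== ToolError: not empty
==> keep etch(p=/crex/stadipo, c=greslislu)
<== created
==> keep scanf(p=/crex/vuplo_ur)
<== [bosmis]
==> keep carryto(s=/crex/stadipo, d=/crex/vuplo_ur/zabru)
<== ok
==> sums bump(x=3)
<== 3
==> keep scanf(p=/crex)
<== [vuplo_ur/]

Answer: [vuplo_ur/]


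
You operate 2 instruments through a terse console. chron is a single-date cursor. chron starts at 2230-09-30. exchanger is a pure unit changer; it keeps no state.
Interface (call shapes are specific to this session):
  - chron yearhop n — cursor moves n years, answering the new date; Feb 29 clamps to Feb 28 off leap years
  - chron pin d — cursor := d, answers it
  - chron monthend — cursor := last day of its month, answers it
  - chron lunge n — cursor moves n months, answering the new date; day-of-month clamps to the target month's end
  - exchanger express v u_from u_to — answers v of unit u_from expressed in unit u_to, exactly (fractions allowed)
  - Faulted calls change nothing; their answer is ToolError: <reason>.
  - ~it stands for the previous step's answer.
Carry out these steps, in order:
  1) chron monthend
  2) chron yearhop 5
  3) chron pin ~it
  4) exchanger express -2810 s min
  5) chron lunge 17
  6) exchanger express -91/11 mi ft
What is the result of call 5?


>>> chron monthend
= 2230-09-30
>>> chron yearhop n→5
= 2235-09-30
>>> chron pin d→~it
= 2235-09-30
>>> exchanger express v→-2810 u_from→s u_to→min
= -281/6
>>> chron lunge n→17
= 2237-02-28
>>> exchanger express v→-91/11 u_from→mi u_to→ft
= -43680

Answer: 2237-02-28


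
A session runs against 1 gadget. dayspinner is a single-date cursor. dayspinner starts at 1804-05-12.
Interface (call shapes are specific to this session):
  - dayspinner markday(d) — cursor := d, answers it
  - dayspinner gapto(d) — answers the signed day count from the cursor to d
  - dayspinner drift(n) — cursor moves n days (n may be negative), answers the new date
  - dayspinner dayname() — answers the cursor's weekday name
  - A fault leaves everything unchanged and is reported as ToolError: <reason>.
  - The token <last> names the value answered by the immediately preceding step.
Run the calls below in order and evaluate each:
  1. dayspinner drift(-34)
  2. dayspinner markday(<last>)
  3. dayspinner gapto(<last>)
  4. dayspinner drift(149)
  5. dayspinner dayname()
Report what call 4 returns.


Answer: 1804-09-04

Derivation:
$ dayspinner drift n→-34
= 1804-04-08
$ dayspinner markday d→<last>
= 1804-04-08
$ dayspinner gapto d→<last>
= 0
$ dayspinner drift n→149
= 1804-09-04
$ dayspinner dayname
= Tuesday


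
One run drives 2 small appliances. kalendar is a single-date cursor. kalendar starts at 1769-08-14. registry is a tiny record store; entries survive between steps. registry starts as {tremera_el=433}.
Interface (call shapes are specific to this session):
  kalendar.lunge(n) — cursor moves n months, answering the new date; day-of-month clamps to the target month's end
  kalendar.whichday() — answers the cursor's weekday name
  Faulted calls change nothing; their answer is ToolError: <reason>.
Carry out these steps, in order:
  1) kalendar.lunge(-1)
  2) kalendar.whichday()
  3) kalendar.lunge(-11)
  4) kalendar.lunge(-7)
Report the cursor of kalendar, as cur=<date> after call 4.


[in] kalendar.lunge n→-1
:: 1769-07-14
[in] kalendar.whichday
:: Friday
[in] kalendar.lunge n→-11
:: 1768-08-14
[in] kalendar.lunge n→-7
:: 1768-01-14

Answer: cur=1768-01-14


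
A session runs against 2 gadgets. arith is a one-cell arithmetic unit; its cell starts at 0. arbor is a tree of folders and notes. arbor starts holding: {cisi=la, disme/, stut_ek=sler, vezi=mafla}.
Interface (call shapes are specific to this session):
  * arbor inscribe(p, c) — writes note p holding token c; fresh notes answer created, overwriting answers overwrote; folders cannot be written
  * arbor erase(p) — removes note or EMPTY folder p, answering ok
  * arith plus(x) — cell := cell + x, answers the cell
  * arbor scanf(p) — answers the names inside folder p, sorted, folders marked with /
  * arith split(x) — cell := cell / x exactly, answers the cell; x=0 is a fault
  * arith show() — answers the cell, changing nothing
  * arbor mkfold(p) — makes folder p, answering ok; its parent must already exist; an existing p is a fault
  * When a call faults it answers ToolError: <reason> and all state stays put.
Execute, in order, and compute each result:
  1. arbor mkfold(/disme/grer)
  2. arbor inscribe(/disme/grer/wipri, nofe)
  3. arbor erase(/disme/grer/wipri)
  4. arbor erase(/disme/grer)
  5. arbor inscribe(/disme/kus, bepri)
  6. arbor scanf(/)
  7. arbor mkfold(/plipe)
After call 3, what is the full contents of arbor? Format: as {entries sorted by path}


Answer: {cisi=la, disme/, disme/grer/, stut_ek=sler, vezi=mafla}

Derivation:
==> arbor mkfold(p=/disme/grer)
<== ok
==> arbor inscribe(p=/disme/grer/wipri, c=nofe)
<== created
==> arbor erase(p=/disme/grer/wipri)
<== ok
==> arbor erase(p=/disme/grer)
<== ok
==> arbor inscribe(p=/disme/kus, c=bepri)
<== created
==> arbor scanf(p=/)
<== [cisi, disme/, stut_ek, vezi]
==> arbor mkfold(p=/plipe)
<== ok


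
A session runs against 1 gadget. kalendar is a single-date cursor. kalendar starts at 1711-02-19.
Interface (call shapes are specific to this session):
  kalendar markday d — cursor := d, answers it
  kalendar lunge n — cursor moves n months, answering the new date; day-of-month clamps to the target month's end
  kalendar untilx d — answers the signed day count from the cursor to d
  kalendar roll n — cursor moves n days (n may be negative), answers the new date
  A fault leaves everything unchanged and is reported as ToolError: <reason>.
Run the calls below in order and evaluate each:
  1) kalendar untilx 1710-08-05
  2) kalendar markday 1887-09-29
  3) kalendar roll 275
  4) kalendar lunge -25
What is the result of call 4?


% 1. kalendar untilx(d→1710-08-05) -> -198
% 2. kalendar markday(d→1887-09-29) -> 1887-09-29
% 3. kalendar roll(n→275) -> 1888-06-30
% 4. kalendar lunge(n→-25) -> 1886-05-30

Answer: 1886-05-30


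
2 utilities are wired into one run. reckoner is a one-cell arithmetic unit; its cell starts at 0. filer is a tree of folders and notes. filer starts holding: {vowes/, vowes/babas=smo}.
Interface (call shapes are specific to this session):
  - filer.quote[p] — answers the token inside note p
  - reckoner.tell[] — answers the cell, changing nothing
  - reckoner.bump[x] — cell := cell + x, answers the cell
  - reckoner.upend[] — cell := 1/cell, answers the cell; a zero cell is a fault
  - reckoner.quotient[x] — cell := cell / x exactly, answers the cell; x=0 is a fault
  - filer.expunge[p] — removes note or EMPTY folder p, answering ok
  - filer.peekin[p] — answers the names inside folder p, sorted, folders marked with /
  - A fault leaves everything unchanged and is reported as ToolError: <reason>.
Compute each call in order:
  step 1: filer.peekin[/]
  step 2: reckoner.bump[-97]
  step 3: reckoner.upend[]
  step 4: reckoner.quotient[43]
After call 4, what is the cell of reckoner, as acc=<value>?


>> filer.peekin(p: /)
<< [vowes/]
>> reckoner.bump(x: -97)
<< -97
>> reckoner.upend()
<< -1/97
>> reckoner.quotient(x: 43)
<< -1/4171

Answer: acc=-1/4171


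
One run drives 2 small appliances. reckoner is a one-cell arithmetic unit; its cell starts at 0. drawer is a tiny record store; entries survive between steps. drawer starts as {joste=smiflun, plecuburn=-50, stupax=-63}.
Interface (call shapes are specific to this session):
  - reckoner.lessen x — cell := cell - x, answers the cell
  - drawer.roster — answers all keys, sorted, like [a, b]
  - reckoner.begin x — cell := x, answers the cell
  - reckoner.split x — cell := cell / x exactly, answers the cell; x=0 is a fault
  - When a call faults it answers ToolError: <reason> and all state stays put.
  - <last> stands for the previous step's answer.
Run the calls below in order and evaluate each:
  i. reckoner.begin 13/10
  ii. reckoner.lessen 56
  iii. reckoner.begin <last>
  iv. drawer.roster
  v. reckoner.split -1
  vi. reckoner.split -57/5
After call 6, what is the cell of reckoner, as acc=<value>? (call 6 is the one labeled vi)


Answer: acc=-547/114

Derivation:
>> reckoner.begin(x='13/10')
<< 13/10
>> reckoner.lessen(x='56')
<< -547/10
>> reckoner.begin(x='<last>')
<< -547/10
>> drawer.roster()
<< [joste, plecuburn, stupax]
>> reckoner.split(x='-1')
<< 547/10
>> reckoner.split(x='-57/5')
<< -547/114


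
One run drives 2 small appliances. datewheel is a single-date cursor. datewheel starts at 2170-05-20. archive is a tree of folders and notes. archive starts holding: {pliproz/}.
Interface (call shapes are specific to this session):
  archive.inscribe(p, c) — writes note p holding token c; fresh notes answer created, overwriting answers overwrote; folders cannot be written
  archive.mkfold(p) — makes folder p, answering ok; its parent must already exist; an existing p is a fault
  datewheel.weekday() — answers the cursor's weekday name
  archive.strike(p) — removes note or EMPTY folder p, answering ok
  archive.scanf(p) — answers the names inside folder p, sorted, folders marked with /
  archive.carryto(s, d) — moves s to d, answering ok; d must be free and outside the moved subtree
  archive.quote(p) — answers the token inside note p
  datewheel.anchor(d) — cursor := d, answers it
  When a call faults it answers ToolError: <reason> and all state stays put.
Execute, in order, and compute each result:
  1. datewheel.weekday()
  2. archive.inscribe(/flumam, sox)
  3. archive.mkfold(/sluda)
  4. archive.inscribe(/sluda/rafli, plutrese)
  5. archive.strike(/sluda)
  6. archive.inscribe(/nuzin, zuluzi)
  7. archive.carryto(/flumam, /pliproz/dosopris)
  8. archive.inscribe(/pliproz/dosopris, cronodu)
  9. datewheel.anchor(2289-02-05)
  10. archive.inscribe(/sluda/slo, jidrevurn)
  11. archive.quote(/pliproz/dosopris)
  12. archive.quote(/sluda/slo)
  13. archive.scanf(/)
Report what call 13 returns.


Answer: [nuzin, pliproz/, sluda/]

Derivation:
I run datewheel.weekday(), and see Sunday.
I try archive.inscribe passing p=/flumam, c=sox, and observe created.
Next I call archive.mkfold passing p=/sluda, which returns ok.
Calling archive.inscribe passing p=/sluda/rafli, c=plutrese, which returns created.
Invoking archive.strike passing p=/sluda, and get ToolError: not empty.
I run archive.inscribe passing p=/nuzin, c=zuluzi, and see created.
Calling archive.carryto passing s=/flumam, d=/pliproz/dosopris, → ok.
Using archive.inscribe passing p=/pliproz/dosopris, c=cronodu: overwrote.
I call datewheel.anchor passing d=2289-02-05, yielding 2289-02-05.
I try archive.inscribe passing p=/sluda/slo, c=jidrevurn: created.
I use archive.quote passing p=/pliproz/dosopris, — result: cronodu.
Now I run archive.quote passing p=/sluda/slo: jidrevurn.
Now I run archive.scanf passing p=/: [nuzin, pliproz/, sluda/].


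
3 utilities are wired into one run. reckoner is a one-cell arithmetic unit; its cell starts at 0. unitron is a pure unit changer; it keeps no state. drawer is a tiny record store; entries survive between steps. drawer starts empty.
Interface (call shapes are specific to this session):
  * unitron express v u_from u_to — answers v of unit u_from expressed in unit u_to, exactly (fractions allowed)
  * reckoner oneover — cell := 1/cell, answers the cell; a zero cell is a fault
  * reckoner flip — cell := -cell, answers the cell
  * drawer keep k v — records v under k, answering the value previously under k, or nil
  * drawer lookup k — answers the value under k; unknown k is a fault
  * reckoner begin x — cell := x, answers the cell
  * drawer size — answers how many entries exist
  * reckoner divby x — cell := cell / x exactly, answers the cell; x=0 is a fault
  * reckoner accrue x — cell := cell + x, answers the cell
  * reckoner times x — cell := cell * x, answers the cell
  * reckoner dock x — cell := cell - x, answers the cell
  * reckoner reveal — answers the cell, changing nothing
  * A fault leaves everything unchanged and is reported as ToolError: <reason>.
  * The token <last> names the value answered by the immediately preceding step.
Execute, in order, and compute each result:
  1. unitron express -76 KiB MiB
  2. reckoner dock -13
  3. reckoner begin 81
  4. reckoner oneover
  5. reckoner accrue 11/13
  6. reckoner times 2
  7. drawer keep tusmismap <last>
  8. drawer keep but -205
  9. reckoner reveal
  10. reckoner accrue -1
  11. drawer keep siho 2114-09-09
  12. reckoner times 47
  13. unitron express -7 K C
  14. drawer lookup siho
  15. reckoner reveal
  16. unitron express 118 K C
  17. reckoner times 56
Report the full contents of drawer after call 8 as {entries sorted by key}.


I invoke unitron express(v: -76, u_from: KiB, u_to: MiB), → -19/256.
Now I run reckoner dock(x: -13), which returns 13.
Using reckoner begin(x: 81), and observe 81.
I try reckoner oneover(), yielding 1/81.
I try reckoner accrue(x: 11/13): 904/1053.
I call reckoner times(x: 2), yielding 1808/1053.
Invoking drawer keep(k: tusmismap, v: <last>), and observe nil.
I run drawer keep(k: but, v: -205), → nil.
Then reckoner reveal(), and observe 1808/1053.
I invoke reckoner accrue(x: -1), — result: 755/1053.
Calling drawer keep(k: siho, v: 2114-09-09), and get nil.
I try reckoner times(x: 47), yielding 35485/1053.
I try unitron express(v: -7, u_from: K, u_to: C), which returns -5603/20.
Next I call drawer lookup(k: siho): 2114-09-09.
I try reckoner reveal(), and see 35485/1053.
Calling unitron express(v: 118, u_from: K, u_to: C), — result: -3103/20.
I run reckoner times(x: 56), and get 1987160/1053.

Answer: {but=-205, tusmismap=1808/1053}


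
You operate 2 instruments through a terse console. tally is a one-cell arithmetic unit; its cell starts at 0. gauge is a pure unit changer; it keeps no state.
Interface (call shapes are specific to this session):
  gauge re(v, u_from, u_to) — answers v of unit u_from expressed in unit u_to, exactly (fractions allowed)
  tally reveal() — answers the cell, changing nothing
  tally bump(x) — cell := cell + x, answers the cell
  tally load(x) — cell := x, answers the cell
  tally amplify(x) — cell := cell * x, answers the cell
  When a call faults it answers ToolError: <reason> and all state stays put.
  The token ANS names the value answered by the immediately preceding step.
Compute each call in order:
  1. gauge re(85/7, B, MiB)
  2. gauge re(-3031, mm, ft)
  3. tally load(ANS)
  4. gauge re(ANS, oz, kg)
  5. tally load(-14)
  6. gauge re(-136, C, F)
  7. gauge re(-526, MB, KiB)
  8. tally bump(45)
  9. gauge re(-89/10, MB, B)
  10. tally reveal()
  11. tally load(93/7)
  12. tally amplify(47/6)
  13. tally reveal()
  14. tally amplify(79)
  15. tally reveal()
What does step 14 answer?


Answer: 115103/14

Derivation:
$ gauge re v='85/7' u_from='B' u_to='MiB'
  85/7340032
$ gauge re v='-3031' u_from='mm' u_to='ft'
  -15155/1524
$ tally load x='ANS'
  -15155/1524
$ gauge re v='ANS' u_from='oz' u_to='kg'
  -137483847347/487680000000
$ tally load x='-14'
  -14
$ gauge re v='-136' u_from='C' u_to='F'
  -1064/5
$ gauge re v='-526' u_from='MB' u_to='KiB'
  -4109375/8
$ tally bump x='45'
  31
$ gauge re v='-89/10' u_from='MB' u_to='B'
  -8900000
$ tally reveal
  31
$ tally load x='93/7'
  93/7
$ tally amplify x='47/6'
  1457/14
$ tally reveal
  1457/14
$ tally amplify x='79'
  115103/14
$ tally reveal
  115103/14


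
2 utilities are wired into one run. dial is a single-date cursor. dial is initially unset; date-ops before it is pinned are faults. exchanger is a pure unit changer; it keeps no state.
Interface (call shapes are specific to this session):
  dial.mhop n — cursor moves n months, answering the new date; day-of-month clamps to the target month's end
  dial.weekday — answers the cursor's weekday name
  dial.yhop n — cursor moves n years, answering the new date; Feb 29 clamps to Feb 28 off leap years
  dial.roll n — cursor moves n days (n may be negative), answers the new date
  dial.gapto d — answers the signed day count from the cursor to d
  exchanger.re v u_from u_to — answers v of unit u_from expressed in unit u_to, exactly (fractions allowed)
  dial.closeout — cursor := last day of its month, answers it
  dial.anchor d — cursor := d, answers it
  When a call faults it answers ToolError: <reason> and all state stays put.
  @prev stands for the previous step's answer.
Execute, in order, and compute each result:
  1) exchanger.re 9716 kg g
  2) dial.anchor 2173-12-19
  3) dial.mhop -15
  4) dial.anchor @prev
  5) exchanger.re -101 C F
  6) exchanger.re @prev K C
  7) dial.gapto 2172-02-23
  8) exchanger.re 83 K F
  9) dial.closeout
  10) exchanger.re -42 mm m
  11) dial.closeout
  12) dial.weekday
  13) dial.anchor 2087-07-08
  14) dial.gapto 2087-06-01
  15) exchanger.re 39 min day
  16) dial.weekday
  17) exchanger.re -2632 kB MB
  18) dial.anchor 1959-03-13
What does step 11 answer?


>> exchanger.re(v: 9716, u_from: kg, u_to: g)
<< 9716000
>> dial.anchor(d: 2173-12-19)
<< 2173-12-19
>> dial.mhop(n: -15)
<< 2172-09-19
>> dial.anchor(d: @prev)
<< 2172-09-19
>> exchanger.re(v: -101, u_from: C, u_to: F)
<< -749/5
>> exchanger.re(v: @prev, u_from: K, u_to: C)
<< -8459/20
>> dial.gapto(d: 2172-02-23)
<< -209
>> exchanger.re(v: 83, u_from: K, u_to: F)
<< -31027/100
>> dial.closeout()
<< 2172-09-30
>> exchanger.re(v: -42, u_from: mm, u_to: m)
<< -21/500
>> dial.closeout()
<< 2172-09-30
>> dial.weekday()
<< Wednesday
>> dial.anchor(d: 2087-07-08)
<< 2087-07-08
>> dial.gapto(d: 2087-06-01)
<< -37
>> exchanger.re(v: 39, u_from: min, u_to: day)
<< 13/480
>> dial.weekday()
<< Tuesday
>> exchanger.re(v: -2632, u_from: kB, u_to: MB)
<< -329/125
>> dial.anchor(d: 1959-03-13)
<< 1959-03-13

Answer: 2172-09-30


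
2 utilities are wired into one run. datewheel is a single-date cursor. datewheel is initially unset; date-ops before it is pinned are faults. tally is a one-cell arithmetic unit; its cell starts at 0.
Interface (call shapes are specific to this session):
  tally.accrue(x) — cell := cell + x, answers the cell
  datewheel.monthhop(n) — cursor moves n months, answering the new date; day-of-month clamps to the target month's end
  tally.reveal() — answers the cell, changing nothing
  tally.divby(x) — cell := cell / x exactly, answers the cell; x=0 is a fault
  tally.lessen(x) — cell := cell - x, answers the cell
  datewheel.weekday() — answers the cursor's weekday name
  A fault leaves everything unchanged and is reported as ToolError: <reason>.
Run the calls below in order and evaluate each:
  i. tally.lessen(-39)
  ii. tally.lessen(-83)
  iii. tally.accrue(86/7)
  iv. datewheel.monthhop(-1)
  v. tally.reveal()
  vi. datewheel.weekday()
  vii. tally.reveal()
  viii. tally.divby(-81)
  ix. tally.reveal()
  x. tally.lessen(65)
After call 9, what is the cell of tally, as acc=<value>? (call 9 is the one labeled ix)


Answer: acc=-940/567

Derivation:
! tally.lessen(x=-39) == 39
! tally.lessen(x=-83) == 122
! tally.accrue(x=86/7) == 940/7
! datewheel.monthhop(n=-1) == ToolError: no date set
! tally.reveal() == 940/7
! datewheel.weekday() == ToolError: no date set
! tally.reveal() == 940/7
! tally.divby(x=-81) == -940/567
! tally.reveal() == -940/567
! tally.lessen(x=65) == -37795/567


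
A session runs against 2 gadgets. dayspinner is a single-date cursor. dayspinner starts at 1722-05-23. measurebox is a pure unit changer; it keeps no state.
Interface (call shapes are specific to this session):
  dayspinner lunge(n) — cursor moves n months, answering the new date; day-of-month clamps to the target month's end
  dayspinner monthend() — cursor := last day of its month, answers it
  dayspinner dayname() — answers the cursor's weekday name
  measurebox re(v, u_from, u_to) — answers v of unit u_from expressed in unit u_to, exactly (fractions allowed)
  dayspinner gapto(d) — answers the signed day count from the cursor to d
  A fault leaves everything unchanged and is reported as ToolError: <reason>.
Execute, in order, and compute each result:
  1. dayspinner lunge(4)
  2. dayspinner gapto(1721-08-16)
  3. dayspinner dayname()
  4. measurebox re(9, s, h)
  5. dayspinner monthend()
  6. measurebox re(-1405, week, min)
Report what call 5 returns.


Answer: 1722-09-30

Derivation:
>>> dayspinner lunge 4
[out] 1722-09-23
>>> dayspinner gapto 1721-08-16
[out] -403
>>> dayspinner dayname
[out] Wednesday
>>> measurebox re 9 s h
[out] 1/400
>>> dayspinner monthend
[out] 1722-09-30
>>> measurebox re -1405 week min
[out] -14162400


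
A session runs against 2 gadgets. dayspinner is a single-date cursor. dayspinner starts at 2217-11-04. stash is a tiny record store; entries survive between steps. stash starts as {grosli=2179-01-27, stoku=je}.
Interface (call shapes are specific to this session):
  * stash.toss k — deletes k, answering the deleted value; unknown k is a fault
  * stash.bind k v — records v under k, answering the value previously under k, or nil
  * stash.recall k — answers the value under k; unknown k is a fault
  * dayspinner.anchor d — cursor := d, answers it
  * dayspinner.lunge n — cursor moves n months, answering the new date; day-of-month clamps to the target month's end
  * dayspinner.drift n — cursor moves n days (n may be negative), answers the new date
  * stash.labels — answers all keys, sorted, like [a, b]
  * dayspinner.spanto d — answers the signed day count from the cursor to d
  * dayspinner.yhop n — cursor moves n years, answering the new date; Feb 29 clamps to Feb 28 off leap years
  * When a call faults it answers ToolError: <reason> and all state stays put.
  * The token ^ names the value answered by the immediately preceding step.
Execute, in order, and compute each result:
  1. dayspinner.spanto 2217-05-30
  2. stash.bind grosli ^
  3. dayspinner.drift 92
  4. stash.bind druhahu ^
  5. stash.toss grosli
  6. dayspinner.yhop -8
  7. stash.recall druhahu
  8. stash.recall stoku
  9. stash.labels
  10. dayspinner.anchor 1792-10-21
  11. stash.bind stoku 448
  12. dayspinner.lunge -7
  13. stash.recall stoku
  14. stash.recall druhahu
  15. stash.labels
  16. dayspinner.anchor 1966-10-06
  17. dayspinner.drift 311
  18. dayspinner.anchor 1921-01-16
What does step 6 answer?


Then spanto using d=2217-05-30, giving -158.
Then bind using k=grosli, v=^, and observe 2179-01-27.
Invoking drift using n=92, — result: 2218-02-04.
I run bind using k=druhahu, v=^, and observe nil.
Using toss using k=grosli, which returns -158.
Then yhop using n=-8, — result: 2210-02-04.
I call recall using k=druhahu: 2218-02-04.
Now I run recall using k=stoku, — result: je.
I invoke labels(), → [druhahu, stoku].
Invoking anchor using d=1792-10-21: 1792-10-21.
I run bind using k=stoku, v=448, and get je.
I try lunge using n=-7, → 1792-03-21.
Now I run recall using k=stoku, which returns 448.
Then recall using k=druhahu, yielding 2218-02-04.
I call labels(), and observe [druhahu, stoku].
I call anchor using d=1966-10-06: 1966-10-06.
I use drift using n=311, → 1967-08-13.
Then anchor using d=1921-01-16, and see 1921-01-16.

Answer: 2210-02-04


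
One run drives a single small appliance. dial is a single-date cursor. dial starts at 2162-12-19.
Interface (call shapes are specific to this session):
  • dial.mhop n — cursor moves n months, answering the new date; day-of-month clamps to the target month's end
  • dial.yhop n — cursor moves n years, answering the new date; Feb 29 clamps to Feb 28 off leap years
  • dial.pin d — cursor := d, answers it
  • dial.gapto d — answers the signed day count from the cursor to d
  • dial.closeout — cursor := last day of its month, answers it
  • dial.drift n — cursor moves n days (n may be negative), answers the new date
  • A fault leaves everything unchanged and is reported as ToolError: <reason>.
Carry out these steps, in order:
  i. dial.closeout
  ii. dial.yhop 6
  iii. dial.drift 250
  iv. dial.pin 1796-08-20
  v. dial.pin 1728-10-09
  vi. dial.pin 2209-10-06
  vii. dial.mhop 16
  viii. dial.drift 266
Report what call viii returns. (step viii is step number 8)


[in] dial.closeout
:: 2162-12-31
[in] dial.yhop n: 6
:: 2168-12-31
[in] dial.drift n: 250
:: 2169-09-07
[in] dial.pin d: 1796-08-20
:: 1796-08-20
[in] dial.pin d: 1728-10-09
:: 1728-10-09
[in] dial.pin d: 2209-10-06
:: 2209-10-06
[in] dial.mhop n: 16
:: 2211-02-06
[in] dial.drift n: 266
:: 2211-10-30

Answer: 2211-10-30


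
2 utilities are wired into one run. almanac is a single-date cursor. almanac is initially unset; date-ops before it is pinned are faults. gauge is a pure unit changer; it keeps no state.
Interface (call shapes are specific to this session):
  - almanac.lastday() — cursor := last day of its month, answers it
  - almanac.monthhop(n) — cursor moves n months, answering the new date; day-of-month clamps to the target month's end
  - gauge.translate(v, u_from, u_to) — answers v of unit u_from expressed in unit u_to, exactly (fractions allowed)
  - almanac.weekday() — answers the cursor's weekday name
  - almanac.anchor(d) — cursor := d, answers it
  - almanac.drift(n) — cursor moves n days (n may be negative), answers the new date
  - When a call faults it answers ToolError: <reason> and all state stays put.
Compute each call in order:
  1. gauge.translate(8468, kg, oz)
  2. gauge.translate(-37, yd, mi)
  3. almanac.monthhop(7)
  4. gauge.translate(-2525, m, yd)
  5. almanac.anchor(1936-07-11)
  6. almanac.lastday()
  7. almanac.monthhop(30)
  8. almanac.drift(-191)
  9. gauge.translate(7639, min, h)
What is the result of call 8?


Answer: 1938-07-24

Derivation:
>>> gauge.translate v='8468' u_from='kg' u_to='oz'
  13548800000000/45359237
>>> gauge.translate v='-37' u_from='yd' u_to='mi'
  -37/1760
>>> almanac.monthhop n='7'
  ToolError: no date set
>>> gauge.translate v='-2525' u_from='m' u_to='yd'
  -3156250/1143
>>> almanac.anchor d='1936-07-11'
  1936-07-11
>>> almanac.lastday
  1936-07-31
>>> almanac.monthhop n='30'
  1939-01-31
>>> almanac.drift n='-191'
  1938-07-24
>>> gauge.translate v='7639' u_from='min' u_to='h'
  7639/60


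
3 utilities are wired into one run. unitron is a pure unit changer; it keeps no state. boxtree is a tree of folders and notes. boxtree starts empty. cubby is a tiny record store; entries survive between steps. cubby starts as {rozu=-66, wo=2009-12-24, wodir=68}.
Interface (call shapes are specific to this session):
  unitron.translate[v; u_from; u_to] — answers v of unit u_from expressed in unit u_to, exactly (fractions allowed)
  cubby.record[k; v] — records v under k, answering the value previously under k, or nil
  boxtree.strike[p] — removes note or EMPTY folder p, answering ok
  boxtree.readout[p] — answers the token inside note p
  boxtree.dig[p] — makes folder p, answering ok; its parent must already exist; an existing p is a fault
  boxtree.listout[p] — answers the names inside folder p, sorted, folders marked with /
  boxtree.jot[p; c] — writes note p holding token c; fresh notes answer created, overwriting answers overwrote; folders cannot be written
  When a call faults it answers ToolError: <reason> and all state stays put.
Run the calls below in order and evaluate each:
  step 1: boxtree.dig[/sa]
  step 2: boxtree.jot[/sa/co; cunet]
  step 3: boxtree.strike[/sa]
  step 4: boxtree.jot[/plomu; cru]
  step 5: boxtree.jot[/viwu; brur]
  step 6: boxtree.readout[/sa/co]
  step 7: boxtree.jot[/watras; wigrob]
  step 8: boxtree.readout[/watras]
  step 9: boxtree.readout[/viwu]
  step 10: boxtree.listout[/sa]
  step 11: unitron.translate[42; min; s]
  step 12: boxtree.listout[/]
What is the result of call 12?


# dig(p: /sa) ~> ok
# jot(p: /sa/co, c: cunet) ~> created
# strike(p: /sa) ~> ToolError: not empty
# jot(p: /plomu, c: cru) ~> created
# jot(p: /viwu, c: brur) ~> created
# readout(p: /sa/co) ~> cunet
# jot(p: /watras, c: wigrob) ~> created
# readout(p: /watras) ~> wigrob
# readout(p: /viwu) ~> brur
# listout(p: /sa) ~> [co]
# translate(v: 42, u_from: min, u_to: s) ~> 2520
# listout(p: /) ~> [plomu, sa/, viwu, watras]

Answer: [plomu, sa/, viwu, watras]


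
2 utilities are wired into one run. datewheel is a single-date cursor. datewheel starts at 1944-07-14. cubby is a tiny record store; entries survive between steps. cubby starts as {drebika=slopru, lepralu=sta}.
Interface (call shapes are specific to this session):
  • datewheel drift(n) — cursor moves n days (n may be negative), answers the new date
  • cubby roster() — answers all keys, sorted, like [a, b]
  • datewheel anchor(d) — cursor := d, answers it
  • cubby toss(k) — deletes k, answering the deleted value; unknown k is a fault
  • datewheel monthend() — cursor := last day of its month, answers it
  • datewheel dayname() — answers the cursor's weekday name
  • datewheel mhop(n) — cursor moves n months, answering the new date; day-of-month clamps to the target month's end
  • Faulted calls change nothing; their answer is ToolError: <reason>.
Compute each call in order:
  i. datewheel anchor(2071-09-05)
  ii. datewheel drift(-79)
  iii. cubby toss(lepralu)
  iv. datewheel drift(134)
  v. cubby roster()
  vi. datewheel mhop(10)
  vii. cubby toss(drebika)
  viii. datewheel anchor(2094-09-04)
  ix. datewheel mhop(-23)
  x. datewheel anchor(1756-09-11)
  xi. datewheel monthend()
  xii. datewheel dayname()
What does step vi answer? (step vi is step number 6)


Act: datewheel anchor[2071-09-05]
Obs: 2071-09-05
Act: datewheel drift[-79]
Obs: 2071-06-18
Act: cubby toss[lepralu]
Obs: sta
Act: datewheel drift[134]
Obs: 2071-10-30
Act: cubby roster[]
Obs: [drebika]
Act: datewheel mhop[10]
Obs: 2072-08-30
Act: cubby toss[drebika]
Obs: slopru
Act: datewheel anchor[2094-09-04]
Obs: 2094-09-04
Act: datewheel mhop[-23]
Obs: 2092-10-04
Act: datewheel anchor[1756-09-11]
Obs: 1756-09-11
Act: datewheel monthend[]
Obs: 1756-09-30
Act: datewheel dayname[]
Obs: Thursday

Answer: 2072-08-30


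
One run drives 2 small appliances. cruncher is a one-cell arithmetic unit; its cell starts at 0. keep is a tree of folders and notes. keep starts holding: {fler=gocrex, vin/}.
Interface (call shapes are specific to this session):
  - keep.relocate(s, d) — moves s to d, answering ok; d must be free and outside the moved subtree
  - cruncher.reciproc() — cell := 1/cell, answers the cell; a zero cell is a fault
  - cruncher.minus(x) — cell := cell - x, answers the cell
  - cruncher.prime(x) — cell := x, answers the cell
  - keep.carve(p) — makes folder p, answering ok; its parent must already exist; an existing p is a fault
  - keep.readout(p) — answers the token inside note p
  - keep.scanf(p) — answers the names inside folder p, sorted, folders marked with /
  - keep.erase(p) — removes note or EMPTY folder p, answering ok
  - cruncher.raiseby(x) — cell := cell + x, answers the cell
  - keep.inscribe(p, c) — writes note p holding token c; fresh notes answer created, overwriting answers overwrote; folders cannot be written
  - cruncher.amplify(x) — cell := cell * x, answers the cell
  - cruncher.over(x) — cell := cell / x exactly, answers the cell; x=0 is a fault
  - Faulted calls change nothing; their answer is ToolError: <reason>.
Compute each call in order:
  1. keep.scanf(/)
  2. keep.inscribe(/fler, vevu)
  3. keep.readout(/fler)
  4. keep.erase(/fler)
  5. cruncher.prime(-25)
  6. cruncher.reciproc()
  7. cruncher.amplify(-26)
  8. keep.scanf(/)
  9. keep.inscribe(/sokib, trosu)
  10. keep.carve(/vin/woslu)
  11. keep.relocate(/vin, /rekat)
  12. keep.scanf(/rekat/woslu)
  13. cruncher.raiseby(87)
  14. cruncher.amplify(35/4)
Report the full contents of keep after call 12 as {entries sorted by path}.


==> scanf(p=/)
<== [fler, vin/]
==> inscribe(p=/fler, c=vevu)
<== overwrote
==> readout(p=/fler)
<== vevu
==> erase(p=/fler)
<== ok
==> prime(x=-25)
<== -25
==> reciproc()
<== -1/25
==> amplify(x=-26)
<== 26/25
==> scanf(p=/)
<== [vin/]
==> inscribe(p=/sokib, c=trosu)
<== created
==> carve(p=/vin/woslu)
<== ok
==> relocate(s=/vin, d=/rekat)
<== ok
==> scanf(p=/rekat/woslu)
<== []
==> raiseby(x=87)
<== 2201/25
==> amplify(x=35/4)
<== 15407/20

Answer: {rekat/, rekat/woslu/, sokib=trosu}


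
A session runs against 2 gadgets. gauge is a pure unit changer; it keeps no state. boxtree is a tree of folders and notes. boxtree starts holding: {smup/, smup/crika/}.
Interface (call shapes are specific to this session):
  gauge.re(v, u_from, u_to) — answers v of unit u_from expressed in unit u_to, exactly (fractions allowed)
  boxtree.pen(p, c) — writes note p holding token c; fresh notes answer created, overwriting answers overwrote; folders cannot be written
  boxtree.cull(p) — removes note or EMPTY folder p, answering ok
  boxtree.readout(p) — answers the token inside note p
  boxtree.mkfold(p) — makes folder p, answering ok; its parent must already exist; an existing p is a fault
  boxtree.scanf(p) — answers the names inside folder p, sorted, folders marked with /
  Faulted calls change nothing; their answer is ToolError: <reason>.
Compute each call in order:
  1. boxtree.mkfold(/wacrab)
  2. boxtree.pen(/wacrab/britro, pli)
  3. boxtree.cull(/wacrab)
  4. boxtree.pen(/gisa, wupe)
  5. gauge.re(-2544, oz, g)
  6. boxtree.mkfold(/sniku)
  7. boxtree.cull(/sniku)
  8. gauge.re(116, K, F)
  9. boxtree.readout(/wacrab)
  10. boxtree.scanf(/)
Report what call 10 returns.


// 1. mkfold(p='/wacrab') == ok
// 2. pen(p='/wacrab/britro', c='pli') == created
// 3. cull(p='/wacrab') == ToolError: not empty
// 4. pen(p='/gisa', c='wupe') == created
// 5. re(v='-2544', u_from='oz', u_to='g') == -7212118683/100000
// 6. mkfold(p='/sniku') == ok
// 7. cull(p='/sniku') == ok
// 8. re(v='116', u_from='K', u_to='F') == -25087/100
// 9. readout(p='/wacrab') == ToolError: is a directory
// 10. scanf(p='/') == [gisa, smup/, wacrab/]

Answer: [gisa, smup/, wacrab/]


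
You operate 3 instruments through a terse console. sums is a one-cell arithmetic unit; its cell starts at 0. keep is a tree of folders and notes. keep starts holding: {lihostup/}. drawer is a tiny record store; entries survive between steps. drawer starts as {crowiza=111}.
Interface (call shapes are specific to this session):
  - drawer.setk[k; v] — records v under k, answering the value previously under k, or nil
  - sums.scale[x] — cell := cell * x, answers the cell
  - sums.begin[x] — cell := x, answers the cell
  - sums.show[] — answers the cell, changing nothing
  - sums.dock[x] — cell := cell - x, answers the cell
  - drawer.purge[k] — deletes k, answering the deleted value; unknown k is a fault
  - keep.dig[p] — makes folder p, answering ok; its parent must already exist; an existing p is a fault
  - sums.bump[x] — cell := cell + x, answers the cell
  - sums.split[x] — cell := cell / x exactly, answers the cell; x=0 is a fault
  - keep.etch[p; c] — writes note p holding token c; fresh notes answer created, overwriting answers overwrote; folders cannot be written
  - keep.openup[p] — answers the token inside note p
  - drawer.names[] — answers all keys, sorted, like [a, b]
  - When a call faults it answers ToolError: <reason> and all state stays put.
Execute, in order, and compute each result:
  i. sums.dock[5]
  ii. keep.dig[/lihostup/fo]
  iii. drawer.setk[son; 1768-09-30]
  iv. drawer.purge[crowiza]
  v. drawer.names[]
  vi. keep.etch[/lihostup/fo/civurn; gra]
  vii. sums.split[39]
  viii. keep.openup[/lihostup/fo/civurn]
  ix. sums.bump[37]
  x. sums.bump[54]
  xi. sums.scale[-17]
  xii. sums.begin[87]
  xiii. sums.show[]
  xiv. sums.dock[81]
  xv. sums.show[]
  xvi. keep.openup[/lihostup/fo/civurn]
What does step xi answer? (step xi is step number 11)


Answer: -60248/39

Derivation:
$ dock 5
= -5
$ dig /lihostup/fo
= ok
$ setk son 1768-09-30
= nil
$ purge crowiza
= 111
$ names
= [son]
$ etch /lihostup/fo/civurn gra
= created
$ split 39
= -5/39
$ openup /lihostup/fo/civurn
= gra
$ bump 37
= 1438/39
$ bump 54
= 3544/39
$ scale -17
= -60248/39
$ begin 87
= 87
$ show
= 87
$ dock 81
= 6
$ show
= 6
$ openup /lihostup/fo/civurn
= gra
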